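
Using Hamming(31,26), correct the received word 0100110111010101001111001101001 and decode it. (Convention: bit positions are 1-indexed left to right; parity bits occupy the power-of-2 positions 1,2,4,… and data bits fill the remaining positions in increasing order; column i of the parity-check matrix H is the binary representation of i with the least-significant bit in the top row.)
Syndrome s = H · r^T (mod 2), r = 0100110111010101001111001101001:
  s[0] = (1010101010101010101010101010101)·(0100110111010101001111001101001) mod 2 = 0+0+0+0+1+0+0+0+1+0+0+0+0+0+0+0+0+0+1+0+1+0+0+0+1+0+0+0+0+0+1 mod 2 = 0
  s[1] = (0110011001100110011001100110011)·(0100110111010101001111001101001) mod 2 = 0+1+0+0+0+1+0+0+0+1+0+0+0+1+0+0+0+0+1+0+0+1+0+0+0+1+0+0+0+0+1 mod 2 = 0
  s[2] = (0001111000011110000111100001111)·(0100110111010101001111001101001) mod 2 = 0+0+0+0+1+1+0+0+0+0+0+1+0+1+0+0+0+0+0+1+1+1+0+0+0+0+0+1+0+0+1 mod 2 = 1
  s[3] = (0000000111111110000000011111111)·(0100110111010101001111001101001) mod 2 = 0+0+0+0+0+0+0+1+1+1+0+1+0+1+0+0+0+0+0+0+0+0+0+0+1+1+0+1+0+0+1 mod 2 = 1
  s[4] = (0000000000000001111111111111111)·(0100110111010101001111001101001) mod 2 = 0+0+0+0+0+0+0+0+0+0+0+0+0+0+0+1+0+0+1+1+1+1+0+0+1+1+0+1+0+0+1 mod 2 = 1
Syndrome = 00111
Column 28 of H equals this syndrome → error at bit 28 (1-indexed).
Flip bit 28: 0100110111010101001111001101001 → 0100110111010101001111001100001
Extract data bits at positions {3,5,6,7,9,10,11,12,13,14,15,17,18,19,20,21,22,23,24,25,26,27,28,29,30,31}: 01101101010001111001100001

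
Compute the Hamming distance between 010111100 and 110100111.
XOR = 100011011, count of 1s = 5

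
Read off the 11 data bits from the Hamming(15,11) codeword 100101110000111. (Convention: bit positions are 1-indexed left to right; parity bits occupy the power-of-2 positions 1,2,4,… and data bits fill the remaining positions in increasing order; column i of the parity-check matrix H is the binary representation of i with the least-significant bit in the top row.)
Parity bits occupy power-of-2 positions; data bits are at positions {3,5,6,7,9,10,11,12,13,14,15} (1-indexed).
Extract: c[3]=0 c[5]=0 c[6]=1 c[7]=1 c[9]=0 c[10]=0 c[11]=0 c[12]=0 c[13]=1 c[14]=1 c[15]=1
Data = 00110000111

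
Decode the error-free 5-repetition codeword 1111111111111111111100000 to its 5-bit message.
Split into 5-bit blocks: 11111 11111 11111 11111 00000
Data = 11110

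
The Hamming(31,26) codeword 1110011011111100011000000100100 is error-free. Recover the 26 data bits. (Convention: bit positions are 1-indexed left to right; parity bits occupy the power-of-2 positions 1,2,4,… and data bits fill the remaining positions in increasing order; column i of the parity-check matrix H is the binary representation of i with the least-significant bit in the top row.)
Parity bits occupy power-of-2 positions; data bits are at positions {3,5,6,7,9,10,11,12,13,14,15,17,18,19,20,21,22,23,24,25,26,27,28,29,30,31} (1-indexed).
Extract: c[3]=1 c[5]=0 c[6]=1 c[7]=1 c[9]=1 c[10]=1 c[11]=1 c[12]=1 c[13]=1 c[14]=1 c[15]=0 c[17]=0 c[18]=1 c[19]=1 c[20]=0 c[21]=0 c[22]=0 c[23]=0 c[24]=0 c[25]=0 c[26]=1 c[27]=0 c[28]=0 c[29]=1 c[30]=0 c[31]=0
Data = 10111111110011000000100100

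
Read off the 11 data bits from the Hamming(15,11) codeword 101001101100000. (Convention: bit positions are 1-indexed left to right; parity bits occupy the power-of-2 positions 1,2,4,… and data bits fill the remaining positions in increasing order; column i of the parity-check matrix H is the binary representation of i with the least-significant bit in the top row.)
Parity bits occupy power-of-2 positions; data bits are at positions {3,5,6,7,9,10,11,12,13,14,15} (1-indexed).
Extract: c[3]=1 c[5]=0 c[6]=1 c[7]=1 c[9]=1 c[10]=1 c[11]=0 c[12]=0 c[13]=0 c[14]=0 c[15]=0
Data = 10111100000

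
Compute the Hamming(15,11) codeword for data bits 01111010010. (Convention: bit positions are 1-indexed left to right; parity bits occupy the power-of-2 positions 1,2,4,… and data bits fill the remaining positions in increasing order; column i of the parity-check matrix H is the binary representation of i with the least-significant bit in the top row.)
Codeword c = d · G (mod 2), d = 01111010010:
  c[0] = d·G[:,0] = (01111010010)·(11011010101) mod 2 = 0+1+0+1+1+0+1+0+0+0+0 mod 2 = 0
  c[1] = d·G[:,1] = (01111010010)·(10110110011) mod 2 = 0+0+1+1+0+0+1+0+0+1+0 mod 2 = 0
  c[2] = d·G[:,2] = (01111010010)·(10000000000) mod 2 = 0+0+0+0+0+0+0+0+0+0+0 mod 2 = 0
  c[3] = d·G[:,3] = (01111010010)·(01110001111) mod 2 = 0+1+1+1+0+0+0+0+0+1+0 mod 2 = 0
  c[4] = d·G[:,4] = (01111010010)·(01000000000) mod 2 = 0+1+0+0+0+0+0+0+0+0+0 mod 2 = 1
  c[5] = d·G[:,5] = (01111010010)·(00100000000) mod 2 = 0+0+1+0+0+0+0+0+0+0+0 mod 2 = 1
  c[6] = d·G[:,6] = (01111010010)·(00010000000) mod 2 = 0+0+0+1+0+0+0+0+0+0+0 mod 2 = 1
  c[7] = d·G[:,7] = (01111010010)·(00001111111) mod 2 = 0+0+0+0+1+0+1+0+0+1+0 mod 2 = 1
  c[8] = d·G[:,8] = (01111010010)·(00001000000) mod 2 = 0+0+0+0+1+0+0+0+0+0+0 mod 2 = 1
  c[9] = d·G[:,9] = (01111010010)·(00000100000) mod 2 = 0+0+0+0+0+0+0+0+0+0+0 mod 2 = 0
  c[10] = d·G[:,10] = (01111010010)·(00000010000) mod 2 = 0+0+0+0+0+0+1+0+0+0+0 mod 2 = 1
  c[11] = d·G[:,11] = (01111010010)·(00000001000) mod 2 = 0+0+0+0+0+0+0+0+0+0+0 mod 2 = 0
  c[12] = d·G[:,12] = (01111010010)·(00000000100) mod 2 = 0+0+0+0+0+0+0+0+0+0+0 mod 2 = 0
  c[13] = d·G[:,13] = (01111010010)·(00000000010) mod 2 = 0+0+0+0+0+0+0+0+0+1+0 mod 2 = 1
  c[14] = d·G[:,14] = (01111010010)·(00000000001) mod 2 = 0+0+0+0+0+0+0+0+0+0+0 mod 2 = 0
Codeword = 000011111010010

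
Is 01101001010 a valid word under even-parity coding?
Sum of all bits: 0+1+1+0+1+0+0+1+0+1+0 = 5; 5 mod 2 = 1. Result is 1 → parity error detected.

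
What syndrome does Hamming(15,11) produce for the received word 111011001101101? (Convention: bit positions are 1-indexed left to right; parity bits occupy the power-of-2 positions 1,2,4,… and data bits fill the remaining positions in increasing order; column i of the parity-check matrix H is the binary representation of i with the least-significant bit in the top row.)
Syndrome s = H · r^T (mod 2), r = 111011001101101:
  s[0] = (101010101010101)·(111011001101101) mod 2 = 1+0+1+0+1+0+0+0+1+0+0+0+1+0+1 mod 2 = 0
  s[1] = (011001100110011)·(111011001101101) mod 2 = 0+1+1+0+0+1+0+0+0+1+0+0+0+0+1 mod 2 = 1
  s[2] = (000111100001111)·(111011001101101) mod 2 = 0+0+0+0+1+1+0+0+0+0+0+1+1+0+1 mod 2 = 1
  s[3] = (000000011111111)·(111011001101101) mod 2 = 0+0+0+0+0+0+0+0+1+1+0+1+1+0+1 mod 2 = 1
Syndrome = 0111
Non-zero syndrome: error at position 14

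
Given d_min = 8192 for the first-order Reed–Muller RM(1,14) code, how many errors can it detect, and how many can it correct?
Detection only: up to d_min − 1 = 8191 errors.
Correction: up to ⌊(d_min − 1)/2⌋ = ⌊8191/2⌋ = 4095 errors.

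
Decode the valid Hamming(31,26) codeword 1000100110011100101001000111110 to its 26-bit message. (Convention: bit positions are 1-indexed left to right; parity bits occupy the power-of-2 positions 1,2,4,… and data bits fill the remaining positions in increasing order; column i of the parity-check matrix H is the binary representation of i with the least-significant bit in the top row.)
Parity bits occupy power-of-2 positions; data bits are at positions {3,5,6,7,9,10,11,12,13,14,15,17,18,19,20,21,22,23,24,25,26,27,28,29,30,31} (1-indexed).
Extract: c[3]=0 c[5]=1 c[6]=0 c[7]=0 c[9]=1 c[10]=0 c[11]=0 c[12]=1 c[13]=1 c[14]=1 c[15]=0 c[17]=1 c[18]=0 c[19]=1 c[20]=0 c[21]=0 c[22]=1 c[23]=0 c[24]=0 c[25]=0 c[26]=1 c[27]=1 c[28]=1 c[29]=1 c[30]=1 c[31]=0
Data = 01001001110101001000111110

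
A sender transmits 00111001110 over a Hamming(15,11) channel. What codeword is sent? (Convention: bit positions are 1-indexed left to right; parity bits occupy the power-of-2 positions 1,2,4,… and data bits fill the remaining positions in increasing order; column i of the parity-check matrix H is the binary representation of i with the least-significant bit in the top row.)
Codeword c = d · G (mod 2), d = 00111001110:
  c[0] = d·G[:,0] = (00111001110)·(11011010101) mod 2 = 0+0+0+1+1+0+0+0+1+0+0 mod 2 = 1
  c[1] = d·G[:,1] = (00111001110)·(10110110011) mod 2 = 0+0+1+1+0+0+0+0+0+1+0 mod 2 = 1
  c[2] = d·G[:,2] = (00111001110)·(10000000000) mod 2 = 0+0+0+0+0+0+0+0+0+0+0 mod 2 = 0
  c[3] = d·G[:,3] = (00111001110)·(01110001111) mod 2 = 0+0+1+1+0+0+0+1+1+1+0 mod 2 = 1
  c[4] = d·G[:,4] = (00111001110)·(01000000000) mod 2 = 0+0+0+0+0+0+0+0+0+0+0 mod 2 = 0
  c[5] = d·G[:,5] = (00111001110)·(00100000000) mod 2 = 0+0+1+0+0+0+0+0+0+0+0 mod 2 = 1
  c[6] = d·G[:,6] = (00111001110)·(00010000000) mod 2 = 0+0+0+1+0+0+0+0+0+0+0 mod 2 = 1
  c[7] = d·G[:,7] = (00111001110)·(00001111111) mod 2 = 0+0+0+0+1+0+0+1+1+1+0 mod 2 = 0
  c[8] = d·G[:,8] = (00111001110)·(00001000000) mod 2 = 0+0+0+0+1+0+0+0+0+0+0 mod 2 = 1
  c[9] = d·G[:,9] = (00111001110)·(00000100000) mod 2 = 0+0+0+0+0+0+0+0+0+0+0 mod 2 = 0
  c[10] = d·G[:,10] = (00111001110)·(00000010000) mod 2 = 0+0+0+0+0+0+0+0+0+0+0 mod 2 = 0
  c[11] = d·G[:,11] = (00111001110)·(00000001000) mod 2 = 0+0+0+0+0+0+0+1+0+0+0 mod 2 = 1
  c[12] = d·G[:,12] = (00111001110)·(00000000100) mod 2 = 0+0+0+0+0+0+0+0+1+0+0 mod 2 = 1
  c[13] = d·G[:,13] = (00111001110)·(00000000010) mod 2 = 0+0+0+0+0+0+0+0+0+1+0 mod 2 = 1
  c[14] = d·G[:,14] = (00111001110)·(00000000001) mod 2 = 0+0+0+0+0+0+0+0+0+0+0 mod 2 = 0
Codeword = 110101101001110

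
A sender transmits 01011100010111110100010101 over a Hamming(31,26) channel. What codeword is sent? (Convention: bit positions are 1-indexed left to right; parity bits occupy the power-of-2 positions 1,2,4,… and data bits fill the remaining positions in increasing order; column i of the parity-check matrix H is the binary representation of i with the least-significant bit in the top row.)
Codeword c = d · G (mod 2), d = 01011100010111110100010101:
  c[0] = d·G[:,0] = (01011100010111110100010101)·(11011010101101010101010101) mod 2 = 0+1+0+1+1+0+0+0+0+0+0+1+0+1+0+1+0+1+0+0+0+1+0+1+0+1 mod 2 = 0
  c[1] = d·G[:,1] = (01011100010111110100010101)·(10110110011011001100110011) mod 2 = 0+0+0+1+0+1+0+0+0+1+0+0+1+1+0+0+0+1+0+0+0+1+0+0+0+1 mod 2 = 0
  c[2] = d·G[:,2] = (01011100010111110100010101)·(10000000000000000000000000) mod 2 = 0+0+0+0+0+0+0+0+0+0+0+0+0+0+0+0+0+0+0+0+0+0+0+0+0+0 mod 2 = 0
  c[3] = d·G[:,3] = (01011100010111110100010101)·(01110001111000111100001111) mod 2 = 0+1+0+1+0+0+0+0+0+1+0+0+0+0+1+1+0+1+0+0+0+0+0+1+0+1 mod 2 = 0
  c[4] = d·G[:,4] = (01011100010111110100010101)·(01000000000000000000000000) mod 2 = 0+1+0+0+0+0+0+0+0+0+0+0+0+0+0+0+0+0+0+0+0+0+0+0+0+0 mod 2 = 1
  c[5] = d·G[:,5] = (01011100010111110100010101)·(00100000000000000000000000) mod 2 = 0+0+0+0+0+0+0+0+0+0+0+0+0+0+0+0+0+0+0+0+0+0+0+0+0+0 mod 2 = 0
  c[6] = d·G[:,6] = (01011100010111110100010101)·(00010000000000000000000000) mod 2 = 0+0+0+1+0+0+0+0+0+0+0+0+0+0+0+0+0+0+0+0+0+0+0+0+0+0 mod 2 = 1
  c[7] = d·G[:,7] = (01011100010111110100010101)·(00001111111000000011111111) mod 2 = 0+0+0+0+1+1+0+0+0+1+0+0+0+0+0+0+0+0+0+0+0+1+0+1+0+1 mod 2 = 0
  c[8] = d·G[:,8] = (01011100010111110100010101)·(00001000000000000000000000) mod 2 = 0+0+0+0+1+0+0+0+0+0+0+0+0+0+0+0+0+0+0+0+0+0+0+0+0+0 mod 2 = 1
  c[9] = d·G[:,9] = (01011100010111110100010101)·(00000100000000000000000000) mod 2 = 0+0+0+0+0+1+0+0+0+0+0+0+0+0+0+0+0+0+0+0+0+0+0+0+0+0 mod 2 = 1
  c[10] = d·G[:,10] = (01011100010111110100010101)·(00000010000000000000000000) mod 2 = 0+0+0+0+0+0+0+0+0+0+0+0+0+0+0+0+0+0+0+0+0+0+0+0+0+0 mod 2 = 0
  c[11] = d·G[:,11] = (01011100010111110100010101)·(00000001000000000000000000) mod 2 = 0+0+0+0+0+0+0+0+0+0+0+0+0+0+0+0+0+0+0+0+0+0+0+0+0+0 mod 2 = 0
  c[12] = d·G[:,12] = (01011100010111110100010101)·(00000000100000000000000000) mod 2 = 0+0+0+0+0+0+0+0+0+0+0+0+0+0+0+0+0+0+0+0+0+0+0+0+0+0 mod 2 = 0
  c[13] = d·G[:,13] = (01011100010111110100010101)·(00000000010000000000000000) mod 2 = 0+0+0+0+0+0+0+0+0+1+0+0+0+0+0+0+0+0+0+0+0+0+0+0+0+0 mod 2 = 1
  c[14] = d·G[:,14] = (01011100010111110100010101)·(00000000001000000000000000) mod 2 = 0+0+0+0+0+0+0+0+0+0+0+0+0+0+0+0+0+0+0+0+0+0+0+0+0+0 mod 2 = 0
  c[15] = d·G[:,15] = (01011100010111110100010101)·(00000000000111111111111111) mod 2 = 0+0+0+0+0+0+0+0+0+0+0+1+1+1+1+1+0+1+0+0+0+1+0+1+0+1 mod 2 = 1
  c[16] = d·G[:,16] = (01011100010111110100010101)·(00000000000100000000000000) mod 2 = 0+0+0+0+0+0+0+0+0+0+0+1+0+0+0+0+0+0+0+0+0+0+0+0+0+0 mod 2 = 1
  c[17] = d·G[:,17] = (01011100010111110100010101)·(00000000000010000000000000) mod 2 = 0+0+0+0+0+0+0+0+0+0+0+0+1+0+0+0+0+0+0+0+0+0+0+0+0+0 mod 2 = 1
  c[18] = d·G[:,18] = (01011100010111110100010101)·(00000000000001000000000000) mod 2 = 0+0+0+0+0+0+0+0+0+0+0+0+0+1+0+0+0+0+0+0+0+0+0+0+0+0 mod 2 = 1
  c[19] = d·G[:,19] = (01011100010111110100010101)·(00000000000000100000000000) mod 2 = 0+0+0+0+0+0+0+0+0+0+0+0+0+0+1+0+0+0+0+0+0+0+0+0+0+0 mod 2 = 1
  c[20] = d·G[:,20] = (01011100010111110100010101)·(00000000000000010000000000) mod 2 = 0+0+0+0+0+0+0+0+0+0+0+0+0+0+0+1+0+0+0+0+0+0+0+0+0+0 mod 2 = 1
  c[21] = d·G[:,21] = (01011100010111110100010101)·(00000000000000001000000000) mod 2 = 0+0+0+0+0+0+0+0+0+0+0+0+0+0+0+0+0+0+0+0+0+0+0+0+0+0 mod 2 = 0
  c[22] = d·G[:,22] = (01011100010111110100010101)·(00000000000000000100000000) mod 2 = 0+0+0+0+0+0+0+0+0+0+0+0+0+0+0+0+0+1+0+0+0+0+0+0+0+0 mod 2 = 1
  c[23] = d·G[:,23] = (01011100010111110100010101)·(00000000000000000010000000) mod 2 = 0+0+0+0+0+0+0+0+0+0+0+0+0+0+0+0+0+0+0+0+0+0+0+0+0+0 mod 2 = 0
  c[24] = d·G[:,24] = (01011100010111110100010101)·(00000000000000000001000000) mod 2 = 0+0+0+0+0+0+0+0+0+0+0+0+0+0+0+0+0+0+0+0+0+0+0+0+0+0 mod 2 = 0
  c[25] = d·G[:,25] = (01011100010111110100010101)·(00000000000000000000100000) mod 2 = 0+0+0+0+0+0+0+0+0+0+0+0+0+0+0+0+0+0+0+0+0+0+0+0+0+0 mod 2 = 0
  c[26] = d·G[:,26] = (01011100010111110100010101)·(00000000000000000000010000) mod 2 = 0+0+0+0+0+0+0+0+0+0+0+0+0+0+0+0+0+0+0+0+0+1+0+0+0+0 mod 2 = 1
  c[27] = d·G[:,27] = (01011100010111110100010101)·(00000000000000000000001000) mod 2 = 0+0+0+0+0+0+0+0+0+0+0+0+0+0+0+0+0+0+0+0+0+0+0+0+0+0 mod 2 = 0
  c[28] = d·G[:,28] = (01011100010111110100010101)·(00000000000000000000000100) mod 2 = 0+0+0+0+0+0+0+0+0+0+0+0+0+0+0+0+0+0+0+0+0+0+0+1+0+0 mod 2 = 1
  c[29] = d·G[:,29] = (01011100010111110100010101)·(00000000000000000000000010) mod 2 = 0+0+0+0+0+0+0+0+0+0+0+0+0+0+0+0+0+0+0+0+0+0+0+0+0+0 mod 2 = 0
  c[30] = d·G[:,30] = (01011100010111110100010101)·(00000000000000000000000001) mod 2 = 0+0+0+0+0+0+0+0+0+0+0+0+0+0+0+0+0+0+0+0+0+0+0+0+0+1 mod 2 = 1
Codeword = 0000101011000101111110100010101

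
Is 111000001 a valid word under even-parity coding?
Sum of all bits: 1+1+1+0+0+0+0+0+1 = 4; 4 mod 2 = 0. Result is 0 → valid parity.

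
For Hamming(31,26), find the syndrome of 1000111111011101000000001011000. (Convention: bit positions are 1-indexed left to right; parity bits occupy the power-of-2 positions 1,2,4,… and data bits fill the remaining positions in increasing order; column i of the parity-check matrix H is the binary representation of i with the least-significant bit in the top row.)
Syndrome s = H · r^T (mod 2), r = 1000111111011101000000001011000:
  s[0] = (1010101010101010101010101010101)·(1000111111011101000000001011000) mod 2 = 1+0+0+0+1+0+1+0+1+0+0+0+1+0+0+0+0+0+0+0+0+0+0+0+1+0+1+0+0+0+0 mod 2 = 1
  s[1] = (0110011001100110011001100110011)·(1000111111011101000000001011000) mod 2 = 0+0+0+0+0+1+1+0+0+1+0+0+0+1+0+0+0+0+0+0+0+0+0+0+0+0+1+0+0+0+0 mod 2 = 1
  s[2] = (0001111000011110000111100001111)·(1000111111011101000000001011000) mod 2 = 0+0+0+0+1+1+1+0+0+0+0+1+1+1+0+0+0+0+0+0+0+0+0+0+0+0+0+1+0+0+0 mod 2 = 1
  s[3] = (0000000111111110000000011111111)·(1000111111011101000000001011000) mod 2 = 0+0+0+0+0+0+0+1+1+1+0+1+1+1+0+0+0+0+0+0+0+0+0+0+1+0+1+1+0+0+0 mod 2 = 1
  s[4] = (0000000000000001111111111111111)·(1000111111011101000000001011000) mod 2 = 0+0+0+0+0+0+0+0+0+0+0+0+0+0+0+1+0+0+0+0+0+0+0+0+1+0+1+1+0+0+0 mod 2 = 0
Syndrome = 11110
Non-zero syndrome: error at position 15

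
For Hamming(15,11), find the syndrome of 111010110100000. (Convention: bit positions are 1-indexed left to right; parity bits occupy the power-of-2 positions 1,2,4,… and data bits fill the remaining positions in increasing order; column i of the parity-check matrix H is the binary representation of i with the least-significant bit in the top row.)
Syndrome s = H · r^T (mod 2), r = 111010110100000:
  s[0] = (101010101010101)·(111010110100000) mod 2 = 1+0+1+0+1+0+1+0+0+0+0+0+0+0+0 mod 2 = 0
  s[1] = (011001100110011)·(111010110100000) mod 2 = 0+1+1+0+0+0+1+0+0+1+0+0+0+0+0 mod 2 = 0
  s[2] = (000111100001111)·(111010110100000) mod 2 = 0+0+0+0+1+0+1+0+0+0+0+0+0+0+0 mod 2 = 0
  s[3] = (000000011111111)·(111010110100000) mod 2 = 0+0+0+0+0+0+0+1+0+1+0+0+0+0+0 mod 2 = 0
Syndrome = 0000
s = 0: no error detected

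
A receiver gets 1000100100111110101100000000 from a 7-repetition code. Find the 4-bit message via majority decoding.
Split into 7-bit blocks and majority-vote each:
  block 1 = 1000100: 2 ones, 5 zeros → 0
  block 2 = 1001111: 5 ones, 2 zeros → 1
  block 3 = 1010110: 4 ones, 3 zeros → 1
  block 4 = 0000000: 0 ones, 7 zeros → 0
Decoded = 0110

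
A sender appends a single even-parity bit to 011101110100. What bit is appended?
Sum of data bits: 0+1+1+1+0+1+1+1+0+1+0+0 = 7.
7 mod 2 = 1, so parity bit = 1.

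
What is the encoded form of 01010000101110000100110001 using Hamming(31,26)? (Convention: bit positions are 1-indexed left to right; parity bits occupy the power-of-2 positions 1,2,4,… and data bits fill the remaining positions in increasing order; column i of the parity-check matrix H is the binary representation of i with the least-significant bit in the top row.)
Codeword c = d · G (mod 2), d = 01010000101110000100110001:
  c[0] = d·G[:,0] = (01010000101110000100110001)·(11011010101101010101010101) mod 2 = 0+1+0+1+0+0+0+0+1+0+1+1+0+0+0+0+0+1+0+0+0+1+0+0+0+1 mod 2 = 0
  c[1] = d·G[:,1] = (01010000101110000100110001)·(10110110011011001100110011) mod 2 = 0+0+0+1+0+0+0+0+0+0+1+0+1+0+0+0+0+1+0+0+1+1+0+0+0+1 mod 2 = 1
  c[2] = d·G[:,2] = (01010000101110000100110001)·(10000000000000000000000000) mod 2 = 0+0+0+0+0+0+0+0+0+0+0+0+0+0+0+0+0+0+0+0+0+0+0+0+0+0 mod 2 = 0
  c[3] = d·G[:,3] = (01010000101110000100110001)·(01110001111000111100001111) mod 2 = 0+1+0+1+0+0+0+0+1+0+1+0+0+0+0+0+0+1+0+0+0+0+0+0+0+1 mod 2 = 0
  c[4] = d·G[:,4] = (01010000101110000100110001)·(01000000000000000000000000) mod 2 = 0+1+0+0+0+0+0+0+0+0+0+0+0+0+0+0+0+0+0+0+0+0+0+0+0+0 mod 2 = 1
  c[5] = d·G[:,5] = (01010000101110000100110001)·(00100000000000000000000000) mod 2 = 0+0+0+0+0+0+0+0+0+0+0+0+0+0+0+0+0+0+0+0+0+0+0+0+0+0 mod 2 = 0
  c[6] = d·G[:,6] = (01010000101110000100110001)·(00010000000000000000000000) mod 2 = 0+0+0+1+0+0+0+0+0+0+0+0+0+0+0+0+0+0+0+0+0+0+0+0+0+0 mod 2 = 1
  c[7] = d·G[:,7] = (01010000101110000100110001)·(00001111111000000011111111) mod 2 = 0+0+0+0+0+0+0+0+1+0+1+0+0+0+0+0+0+0+0+0+1+1+0+0+0+1 mod 2 = 1
  c[8] = d·G[:,8] = (01010000101110000100110001)·(00001000000000000000000000) mod 2 = 0+0+0+0+0+0+0+0+0+0+0+0+0+0+0+0+0+0+0+0+0+0+0+0+0+0 mod 2 = 0
  c[9] = d·G[:,9] = (01010000101110000100110001)·(00000100000000000000000000) mod 2 = 0+0+0+0+0+0+0+0+0+0+0+0+0+0+0+0+0+0+0+0+0+0+0+0+0+0 mod 2 = 0
  c[10] = d·G[:,10] = (01010000101110000100110001)·(00000010000000000000000000) mod 2 = 0+0+0+0+0+0+0+0+0+0+0+0+0+0+0+0+0+0+0+0+0+0+0+0+0+0 mod 2 = 0
  c[11] = d·G[:,11] = (01010000101110000100110001)·(00000001000000000000000000) mod 2 = 0+0+0+0+0+0+0+0+0+0+0+0+0+0+0+0+0+0+0+0+0+0+0+0+0+0 mod 2 = 0
  c[12] = d·G[:,12] = (01010000101110000100110001)·(00000000100000000000000000) mod 2 = 0+0+0+0+0+0+0+0+1+0+0+0+0+0+0+0+0+0+0+0+0+0+0+0+0+0 mod 2 = 1
  c[13] = d·G[:,13] = (01010000101110000100110001)·(00000000010000000000000000) mod 2 = 0+0+0+0+0+0+0+0+0+0+0+0+0+0+0+0+0+0+0+0+0+0+0+0+0+0 mod 2 = 0
  c[14] = d·G[:,14] = (01010000101110000100110001)·(00000000001000000000000000) mod 2 = 0+0+0+0+0+0+0+0+0+0+1+0+0+0+0+0+0+0+0+0+0+0+0+0+0+0 mod 2 = 1
  c[15] = d·G[:,15] = (01010000101110000100110001)·(00000000000111111111111111) mod 2 = 0+0+0+0+0+0+0+0+0+0+0+1+1+0+0+0+0+1+0+0+1+1+0+0+0+1 mod 2 = 0
  c[16] = d·G[:,16] = (01010000101110000100110001)·(00000000000100000000000000) mod 2 = 0+0+0+0+0+0+0+0+0+0+0+1+0+0+0+0+0+0+0+0+0+0+0+0+0+0 mod 2 = 1
  c[17] = d·G[:,17] = (01010000101110000100110001)·(00000000000010000000000000) mod 2 = 0+0+0+0+0+0+0+0+0+0+0+0+1+0+0+0+0+0+0+0+0+0+0+0+0+0 mod 2 = 1
  c[18] = d·G[:,18] = (01010000101110000100110001)·(00000000000001000000000000) mod 2 = 0+0+0+0+0+0+0+0+0+0+0+0+0+0+0+0+0+0+0+0+0+0+0+0+0+0 mod 2 = 0
  c[19] = d·G[:,19] = (01010000101110000100110001)·(00000000000000100000000000) mod 2 = 0+0+0+0+0+0+0+0+0+0+0+0+0+0+0+0+0+0+0+0+0+0+0+0+0+0 mod 2 = 0
  c[20] = d·G[:,20] = (01010000101110000100110001)·(00000000000000010000000000) mod 2 = 0+0+0+0+0+0+0+0+0+0+0+0+0+0+0+0+0+0+0+0+0+0+0+0+0+0 mod 2 = 0
  c[21] = d·G[:,21] = (01010000101110000100110001)·(00000000000000001000000000) mod 2 = 0+0+0+0+0+0+0+0+0+0+0+0+0+0+0+0+0+0+0+0+0+0+0+0+0+0 mod 2 = 0
  c[22] = d·G[:,22] = (01010000101110000100110001)·(00000000000000000100000000) mod 2 = 0+0+0+0+0+0+0+0+0+0+0+0+0+0+0+0+0+1+0+0+0+0+0+0+0+0 mod 2 = 1
  c[23] = d·G[:,23] = (01010000101110000100110001)·(00000000000000000010000000) mod 2 = 0+0+0+0+0+0+0+0+0+0+0+0+0+0+0+0+0+0+0+0+0+0+0+0+0+0 mod 2 = 0
  c[24] = d·G[:,24] = (01010000101110000100110001)·(00000000000000000001000000) mod 2 = 0+0+0+0+0+0+0+0+0+0+0+0+0+0+0+0+0+0+0+0+0+0+0+0+0+0 mod 2 = 0
  c[25] = d·G[:,25] = (01010000101110000100110001)·(00000000000000000000100000) mod 2 = 0+0+0+0+0+0+0+0+0+0+0+0+0+0+0+0+0+0+0+0+1+0+0+0+0+0 mod 2 = 1
  c[26] = d·G[:,26] = (01010000101110000100110001)·(00000000000000000000010000) mod 2 = 0+0+0+0+0+0+0+0+0+0+0+0+0+0+0+0+0+0+0+0+0+1+0+0+0+0 mod 2 = 1
  c[27] = d·G[:,27] = (01010000101110000100110001)·(00000000000000000000001000) mod 2 = 0+0+0+0+0+0+0+0+0+0+0+0+0+0+0+0+0+0+0+0+0+0+0+0+0+0 mod 2 = 0
  c[28] = d·G[:,28] = (01010000101110000100110001)·(00000000000000000000000100) mod 2 = 0+0+0+0+0+0+0+0+0+0+0+0+0+0+0+0+0+0+0+0+0+0+0+0+0+0 mod 2 = 0
  c[29] = d·G[:,29] = (01010000101110000100110001)·(00000000000000000000000010) mod 2 = 0+0+0+0+0+0+0+0+0+0+0+0+0+0+0+0+0+0+0+0+0+0+0+0+0+0 mod 2 = 0
  c[30] = d·G[:,30] = (01010000101110000100110001)·(00000000000000000000000001) mod 2 = 0+0+0+0+0+0+0+0+0+0+0+0+0+0+0+0+0+0+0+0+0+0+0+0+0+1 mod 2 = 1
Codeword = 0100101100001010110000100110001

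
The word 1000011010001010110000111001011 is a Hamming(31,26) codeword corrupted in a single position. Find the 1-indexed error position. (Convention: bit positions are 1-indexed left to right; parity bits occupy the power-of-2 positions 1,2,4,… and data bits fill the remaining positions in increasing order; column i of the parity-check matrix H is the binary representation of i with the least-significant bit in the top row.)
Syndrome s = H · r^T (mod 2), r = 1000011010001010110000111001011:
  s[0] = (1010101010101010101010101010101)·(1000011010001010110000111001011) mod 2 = 1+0+0+0+0+0+1+0+1+0+0+0+1+0+1+0+1+0+0+0+0+0+1+0+1+0+0+0+0+0+1 mod 2 = 1
  s[1] = (0110011001100110011001100110011)·(1000011010001010110000111001011) mod 2 = 0+0+0+0+0+1+1+0+0+0+0+0+0+0+1+0+0+1+0+0+0+0+1+0+0+0+0+0+0+1+1 mod 2 = 1
  s[2] = (0001111000011110000111100001111)·(1000011010001010110000111001011) mod 2 = 0+0+0+0+0+1+1+0+0+0+0+0+1+0+1+0+0+0+0+0+0+0+1+0+0+0+0+1+0+1+1 mod 2 = 0
  s[3] = (0000000111111110000000011111111)·(1000011010001010110000111001011) mod 2 = 0+0+0+0+0+0+0+0+1+0+0+0+1+0+1+0+0+0+0+0+0+0+0+1+1+0+0+1+0+1+1 mod 2 = 0
  s[4] = (0000000000000001111111111111111)·(1000011010001010110000111001011) mod 2 = 0+0+0+0+0+0+0+0+0+0+0+0+0+0+0+0+1+1+0+0+0+0+1+1+1+0+0+1+0+1+1 mod 2 = 0
Syndrome = 11000
Column i of H is the binary representation of i, so the syndrome is the binary index of the flipped bit.
Read s = 11000 with s[0] as LSB: 1·2^0 + 1·2^1 + 0·2^2 + 0·2^3 + 0·2^4 = 3.
Error is at bit position 3.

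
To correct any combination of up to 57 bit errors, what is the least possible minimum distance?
Correcting t errors requires d_min ≥ 2t + 1 = 2·57 + 1 = 115.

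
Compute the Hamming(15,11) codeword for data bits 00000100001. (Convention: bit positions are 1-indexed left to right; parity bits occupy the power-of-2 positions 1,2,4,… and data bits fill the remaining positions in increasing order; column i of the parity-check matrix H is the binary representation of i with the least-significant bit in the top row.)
Codeword c = d · G (mod 2), d = 00000100001:
  c[0] = d·G[:,0] = (00000100001)·(11011010101) mod 2 = 0+0+0+0+0+0+0+0+0+0+1 mod 2 = 1
  c[1] = d·G[:,1] = (00000100001)·(10110110011) mod 2 = 0+0+0+0+0+1+0+0+0+0+1 mod 2 = 0
  c[2] = d·G[:,2] = (00000100001)·(10000000000) mod 2 = 0+0+0+0+0+0+0+0+0+0+0 mod 2 = 0
  c[3] = d·G[:,3] = (00000100001)·(01110001111) mod 2 = 0+0+0+0+0+0+0+0+0+0+1 mod 2 = 1
  c[4] = d·G[:,4] = (00000100001)·(01000000000) mod 2 = 0+0+0+0+0+0+0+0+0+0+0 mod 2 = 0
  c[5] = d·G[:,5] = (00000100001)·(00100000000) mod 2 = 0+0+0+0+0+0+0+0+0+0+0 mod 2 = 0
  c[6] = d·G[:,6] = (00000100001)·(00010000000) mod 2 = 0+0+0+0+0+0+0+0+0+0+0 mod 2 = 0
  c[7] = d·G[:,7] = (00000100001)·(00001111111) mod 2 = 0+0+0+0+0+1+0+0+0+0+1 mod 2 = 0
  c[8] = d·G[:,8] = (00000100001)·(00001000000) mod 2 = 0+0+0+0+0+0+0+0+0+0+0 mod 2 = 0
  c[9] = d·G[:,9] = (00000100001)·(00000100000) mod 2 = 0+0+0+0+0+1+0+0+0+0+0 mod 2 = 1
  c[10] = d·G[:,10] = (00000100001)·(00000010000) mod 2 = 0+0+0+0+0+0+0+0+0+0+0 mod 2 = 0
  c[11] = d·G[:,11] = (00000100001)·(00000001000) mod 2 = 0+0+0+0+0+0+0+0+0+0+0 mod 2 = 0
  c[12] = d·G[:,12] = (00000100001)·(00000000100) mod 2 = 0+0+0+0+0+0+0+0+0+0+0 mod 2 = 0
  c[13] = d·G[:,13] = (00000100001)·(00000000010) mod 2 = 0+0+0+0+0+0+0+0+0+0+0 mod 2 = 0
  c[14] = d·G[:,14] = (00000100001)·(00000000001) mod 2 = 0+0+0+0+0+0+0+0+0+0+1 mod 2 = 1
Codeword = 100100000100001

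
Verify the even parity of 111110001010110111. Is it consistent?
Sum of all bits: 1+1+1+1+1+0+0+0+1+0+1+0+1+1+0+1+1+1 = 12; 12 mod 2 = 0. Result is 0 → valid parity.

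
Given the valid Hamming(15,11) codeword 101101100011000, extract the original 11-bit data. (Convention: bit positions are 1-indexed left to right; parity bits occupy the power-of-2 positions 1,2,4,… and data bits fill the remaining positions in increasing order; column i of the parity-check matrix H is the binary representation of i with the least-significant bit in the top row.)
Parity bits occupy power-of-2 positions; data bits are at positions {3,5,6,7,9,10,11,12,13,14,15} (1-indexed).
Extract: c[3]=1 c[5]=0 c[6]=1 c[7]=1 c[9]=0 c[10]=0 c[11]=1 c[12]=1 c[13]=0 c[14]=0 c[15]=0
Data = 10110011000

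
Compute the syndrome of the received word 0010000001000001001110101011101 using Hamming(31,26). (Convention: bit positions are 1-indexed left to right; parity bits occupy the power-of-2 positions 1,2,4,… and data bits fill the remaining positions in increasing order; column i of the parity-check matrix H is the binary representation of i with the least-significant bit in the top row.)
Syndrome s = H · r^T (mod 2), r = 0010000001000001001110101011101:
  s[0] = (1010101010101010101010101010101)·(0010000001000001001110101011101) mod 2 = 0+0+1+0+0+0+0+0+0+0+0+0+0+0+0+0+0+0+1+0+1+0+1+0+1+0+1+0+1+0+1 mod 2 = 0
  s[1] = (0110011001100110011001100110011)·(0010000001000001001110101011101) mod 2 = 0+0+1+0+0+0+0+0+0+1+0+0+0+0+0+0+0+0+1+0+0+0+1+0+0+0+1+0+0+0+1 mod 2 = 0
  s[2] = (0001111000011110000111100001111)·(0010000001000001001110101011101) mod 2 = 0+0+0+0+0+0+0+0+0+0+0+0+0+0+0+0+0+0+0+1+1+0+1+0+0+0+0+1+1+0+1 mod 2 = 0
  s[3] = (0000000111111110000000011111111)·(0010000001000001001110101011101) mod 2 = 0+0+0+0+0+0+0+0+0+1+0+0+0+0+0+0+0+0+0+0+0+0+0+0+1+0+1+1+1+0+1 mod 2 = 0
  s[4] = (0000000000000001111111111111111)·(0010000001000001001110101011101) mod 2 = 0+0+0+0+0+0+0+0+0+0+0+0+0+0+0+1+0+0+1+1+1+0+1+0+1+0+1+1+1+0+1 mod 2 = 0
Syndrome = 00000
s = 0: no error detected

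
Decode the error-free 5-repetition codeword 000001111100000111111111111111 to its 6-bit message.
Split into 5-bit blocks: 00000 11111 00000 11111 11111 11111
Data = 010111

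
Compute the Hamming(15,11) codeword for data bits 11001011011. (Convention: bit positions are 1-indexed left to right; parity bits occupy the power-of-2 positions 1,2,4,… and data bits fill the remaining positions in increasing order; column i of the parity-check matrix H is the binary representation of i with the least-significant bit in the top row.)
Codeword c = d · G (mod 2), d = 11001011011:
  c[0] = d·G[:,0] = (11001011011)·(11011010101) mod 2 = 1+1+0+0+1+0+1+0+0+0+1 mod 2 = 1
  c[1] = d·G[:,1] = (11001011011)·(10110110011) mod 2 = 1+0+0+0+0+0+1+0+0+1+1 mod 2 = 0
  c[2] = d·G[:,2] = (11001011011)·(10000000000) mod 2 = 1+0+0+0+0+0+0+0+0+0+0 mod 2 = 1
  c[3] = d·G[:,3] = (11001011011)·(01110001111) mod 2 = 0+1+0+0+0+0+0+1+0+1+1 mod 2 = 0
  c[4] = d·G[:,4] = (11001011011)·(01000000000) mod 2 = 0+1+0+0+0+0+0+0+0+0+0 mod 2 = 1
  c[5] = d·G[:,5] = (11001011011)·(00100000000) mod 2 = 0+0+0+0+0+0+0+0+0+0+0 mod 2 = 0
  c[6] = d·G[:,6] = (11001011011)·(00010000000) mod 2 = 0+0+0+0+0+0+0+0+0+0+0 mod 2 = 0
  c[7] = d·G[:,7] = (11001011011)·(00001111111) mod 2 = 0+0+0+0+1+0+1+1+0+1+1 mod 2 = 1
  c[8] = d·G[:,8] = (11001011011)·(00001000000) mod 2 = 0+0+0+0+1+0+0+0+0+0+0 mod 2 = 1
  c[9] = d·G[:,9] = (11001011011)·(00000100000) mod 2 = 0+0+0+0+0+0+0+0+0+0+0 mod 2 = 0
  c[10] = d·G[:,10] = (11001011011)·(00000010000) mod 2 = 0+0+0+0+0+0+1+0+0+0+0 mod 2 = 1
  c[11] = d·G[:,11] = (11001011011)·(00000001000) mod 2 = 0+0+0+0+0+0+0+1+0+0+0 mod 2 = 1
  c[12] = d·G[:,12] = (11001011011)·(00000000100) mod 2 = 0+0+0+0+0+0+0+0+0+0+0 mod 2 = 0
  c[13] = d·G[:,13] = (11001011011)·(00000000010) mod 2 = 0+0+0+0+0+0+0+0+0+1+0 mod 2 = 1
  c[14] = d·G[:,14] = (11001011011)·(00000000001) mod 2 = 0+0+0+0+0+0+0+0+0+0+1 mod 2 = 1
Codeword = 101010011011011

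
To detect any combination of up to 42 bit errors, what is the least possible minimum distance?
Detecting e errors requires d_min ≥ e + 1 = 42 + 1 = 43.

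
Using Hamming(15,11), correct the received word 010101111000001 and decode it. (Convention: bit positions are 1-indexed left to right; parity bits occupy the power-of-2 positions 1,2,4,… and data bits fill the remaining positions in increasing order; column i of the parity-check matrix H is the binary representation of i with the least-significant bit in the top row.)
Syndrome s = H · r^T (mod 2), r = 010101111000001:
  s[0] = (101010101010101)·(010101111000001) mod 2 = 0+0+0+0+0+0+1+0+1+0+0+0+0+0+1 mod 2 = 1
  s[1] = (011001100110011)·(010101111000001) mod 2 = 0+1+0+0+0+1+1+0+0+0+0+0+0+0+1 mod 2 = 0
  s[2] = (000111100001111)·(010101111000001) mod 2 = 0+0+0+1+0+1+1+0+0+0+0+0+0+0+1 mod 2 = 0
  s[3] = (000000011111111)·(010101111000001) mod 2 = 0+0+0+0+0+0+0+1+1+0+0+0+0+0+1 mod 2 = 1
Syndrome = 1001
Column 9 of H equals this syndrome → error at bit 9 (1-indexed).
Flip bit 9: 010101111000001 → 010101110000001
Extract data bits at positions {3,5,6,7,9,10,11,12,13,14,15}: 00110000001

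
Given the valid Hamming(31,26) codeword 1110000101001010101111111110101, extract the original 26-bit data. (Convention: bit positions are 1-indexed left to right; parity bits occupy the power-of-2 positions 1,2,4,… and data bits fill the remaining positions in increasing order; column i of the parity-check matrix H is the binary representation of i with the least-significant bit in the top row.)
Parity bits occupy power-of-2 positions; data bits are at positions {3,5,6,7,9,10,11,12,13,14,15,17,18,19,20,21,22,23,24,25,26,27,28,29,30,31} (1-indexed).
Extract: c[3]=1 c[5]=0 c[6]=0 c[7]=0 c[9]=0 c[10]=1 c[11]=0 c[12]=0 c[13]=1 c[14]=0 c[15]=1 c[17]=1 c[18]=0 c[19]=1 c[20]=1 c[21]=1 c[22]=1 c[23]=1 c[24]=1 c[25]=1 c[26]=1 c[27]=1 c[28]=0 c[29]=1 c[30]=0 c[31]=1
Data = 10000100101101111111110101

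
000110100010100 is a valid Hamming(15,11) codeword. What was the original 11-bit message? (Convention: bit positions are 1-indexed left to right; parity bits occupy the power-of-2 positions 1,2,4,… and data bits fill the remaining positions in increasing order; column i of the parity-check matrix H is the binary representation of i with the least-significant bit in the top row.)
Parity bits occupy power-of-2 positions; data bits are at positions {3,5,6,7,9,10,11,12,13,14,15} (1-indexed).
Extract: c[3]=0 c[5]=1 c[6]=0 c[7]=1 c[9]=0 c[10]=0 c[11]=1 c[12]=0 c[13]=1 c[14]=0 c[15]=0
Data = 01010010100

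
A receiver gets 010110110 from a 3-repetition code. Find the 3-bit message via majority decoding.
Split into 3-bit blocks and majority-vote each:
  block 1 = 010: 1 ones, 2 zeros → 0
  block 2 = 110: 2 ones, 1 zeros → 1
  block 3 = 110: 2 ones, 1 zeros → 1
Decoded = 011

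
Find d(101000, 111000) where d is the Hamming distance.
XOR = 010000, count of 1s = 1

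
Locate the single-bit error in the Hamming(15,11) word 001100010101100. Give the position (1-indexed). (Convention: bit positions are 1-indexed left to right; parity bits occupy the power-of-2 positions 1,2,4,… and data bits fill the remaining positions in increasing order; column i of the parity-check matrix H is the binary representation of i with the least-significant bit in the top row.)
Syndrome s = H · r^T (mod 2), r = 001100010101100:
  s[0] = (101010101010101)·(001100010101100) mod 2 = 0+0+1+0+0+0+0+0+0+0+0+0+1+0+0 mod 2 = 0
  s[1] = (011001100110011)·(001100010101100) mod 2 = 0+0+1+0+0+0+0+0+0+1+0+0+0+0+0 mod 2 = 0
  s[2] = (000111100001111)·(001100010101100) mod 2 = 0+0+0+1+0+0+0+0+0+0+0+1+1+0+0 mod 2 = 1
  s[3] = (000000011111111)·(001100010101100) mod 2 = 0+0+0+0+0+0+0+1+0+1+0+1+1+0+0 mod 2 = 0
Syndrome = 0010
Column i of H is the binary representation of i, so the syndrome is the binary index of the flipped bit.
Read s = 0010 with s[0] as LSB: 0·2^0 + 0·2^1 + 1·2^2 + 0·2^3 = 4.
Error is at bit position 4.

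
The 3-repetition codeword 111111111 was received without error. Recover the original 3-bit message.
Split into 3-bit blocks: 111 111 111
Data = 111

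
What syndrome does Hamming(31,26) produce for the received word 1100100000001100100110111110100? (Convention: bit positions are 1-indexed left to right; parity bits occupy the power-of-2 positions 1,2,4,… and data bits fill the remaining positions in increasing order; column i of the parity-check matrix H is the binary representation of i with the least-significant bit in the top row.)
Syndrome s = H · r^T (mod 2), r = 1100100000001100100110111110100:
  s[0] = (1010101010101010101010101010101)·(1100100000001100100110111110100) mod 2 = 1+0+0+0+1+0+0+0+0+0+0+0+1+0+0+0+1+0+0+0+1+0+1+0+1+0+1+0+1+0+0 mod 2 = 1
  s[1] = (0110011001100110011001100110011)·(1100100000001100100110111110100) mod 2 = 0+1+0+0+0+0+0+0+0+0+0+0+0+1+0+0+0+0+0+0+0+0+1+0+0+1+1+0+0+0+0 mod 2 = 1
  s[2] = (0001111000011110000111100001111)·(1100100000001100100110111110100) mod 2 = 0+0+0+0+1+0+0+0+0+0+0+0+1+1+0+0+0+0+0+1+1+0+1+0+0+0+0+0+1+0+0 mod 2 = 1
  s[3] = (0000000111111110000000011111111)·(1100100000001100100110111110100) mod 2 = 0+0+0+0+0+0+0+0+0+0+0+0+1+1+0+0+0+0+0+0+0+0+0+1+1+1+1+0+1+0+0 mod 2 = 1
  s[4] = (0000000000000001111111111111111)·(1100100000001100100110111110100) mod 2 = 0+0+0+0+0+0+0+0+0+0+0+0+0+0+0+0+1+0+0+1+1+0+1+1+1+1+1+0+1+0+0 mod 2 = 1
Syndrome = 11111
Non-zero syndrome: error at position 31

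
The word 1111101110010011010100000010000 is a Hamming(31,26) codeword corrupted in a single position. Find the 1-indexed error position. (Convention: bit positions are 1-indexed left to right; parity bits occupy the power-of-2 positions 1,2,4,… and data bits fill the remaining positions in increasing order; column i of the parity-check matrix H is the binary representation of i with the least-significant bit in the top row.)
Syndrome s = H · r^T (mod 2), r = 1111101110010011010100000010000:
  s[0] = (1010101010101010101010101010101)·(1111101110010011010100000010000) mod 2 = 1+0+1+0+1+0+1+0+1+0+0+0+0+0+1+0+0+0+0+0+0+0+0+0+0+0+1+0+0+0+0 mod 2 = 1
  s[1] = (0110011001100110011001100110011)·(1111101110010011010100000010000) mod 2 = 0+1+1+0+0+0+1+0+0+0+0+0+0+0+1+0+0+1+0+0+0+0+0+0+0+0+1+0+0+0+0 mod 2 = 0
  s[2] = (0001111000011110000111100001111)·(1111101110010011010100000010000) mod 2 = 0+0+0+1+1+0+1+0+0+0+0+1+0+0+1+0+0+0+0+1+0+0+0+0+0+0+0+0+0+0+0 mod 2 = 0
  s[3] = (0000000111111110000000011111111)·(1111101110010011010100000010000) mod 2 = 0+0+0+0+0+0+0+1+1+0+0+1+0+0+1+0+0+0+0+0+0+0+0+0+0+0+1+0+0+0+0 mod 2 = 1
  s[4] = (0000000000000001111111111111111)·(1111101110010011010100000010000) mod 2 = 0+0+0+0+0+0+0+0+0+0+0+0+0+0+0+1+0+1+0+1+0+0+0+0+0+0+1+0+0+0+0 mod 2 = 0
Syndrome = 10010
Column i of H is the binary representation of i, so the syndrome is the binary index of the flipped bit.
Read s = 10010 with s[0] as LSB: 1·2^0 + 0·2^1 + 0·2^2 + 1·2^3 + 0·2^4 = 9.
Error is at bit position 9.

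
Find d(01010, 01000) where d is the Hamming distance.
XOR = 00010, count of 1s = 1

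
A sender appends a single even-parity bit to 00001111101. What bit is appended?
Sum of data bits: 0+0+0+0+1+1+1+1+1+0+1 = 6.
6 mod 2 = 0, so parity bit = 0.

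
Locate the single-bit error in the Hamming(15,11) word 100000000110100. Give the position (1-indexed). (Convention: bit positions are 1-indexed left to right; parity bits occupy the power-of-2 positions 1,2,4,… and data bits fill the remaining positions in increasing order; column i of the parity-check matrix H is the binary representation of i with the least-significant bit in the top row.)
Syndrome s = H · r^T (mod 2), r = 100000000110100:
  s[0] = (101010101010101)·(100000000110100) mod 2 = 1+0+0+0+0+0+0+0+0+0+1+0+1+0+0 mod 2 = 1
  s[1] = (011001100110011)·(100000000110100) mod 2 = 0+0+0+0+0+0+0+0+0+1+1+0+0+0+0 mod 2 = 0
  s[2] = (000111100001111)·(100000000110100) mod 2 = 0+0+0+0+0+0+0+0+0+0+0+0+1+0+0 mod 2 = 1
  s[3] = (000000011111111)·(100000000110100) mod 2 = 0+0+0+0+0+0+0+0+0+1+1+0+1+0+0 mod 2 = 1
Syndrome = 1011
Column i of H is the binary representation of i, so the syndrome is the binary index of the flipped bit.
Read s = 1011 with s[0] as LSB: 1·2^0 + 0·2^1 + 1·2^2 + 1·2^3 = 13.
Error is at bit position 13.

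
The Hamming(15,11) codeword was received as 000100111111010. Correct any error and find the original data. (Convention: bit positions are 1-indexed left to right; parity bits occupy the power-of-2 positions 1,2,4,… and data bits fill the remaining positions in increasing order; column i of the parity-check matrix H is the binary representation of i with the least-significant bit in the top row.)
Syndrome s = H · r^T (mod 2), r = 000100111111010:
  s[0] = (101010101010101)·(000100111111010) mod 2 = 0+0+0+0+0+0+1+0+1+0+1+0+0+0+0 mod 2 = 1
  s[1] = (011001100110011)·(000100111111010) mod 2 = 0+0+0+0+0+0+1+0+0+1+1+0+0+1+0 mod 2 = 0
  s[2] = (000111100001111)·(000100111111010) mod 2 = 0+0+0+1+0+0+1+0+0+0+0+1+0+1+0 mod 2 = 0
  s[3] = (000000011111111)·(000100111111010) mod 2 = 0+0+0+0+0+0+0+1+1+1+1+1+0+1+0 mod 2 = 0
Syndrome = 1000
Column 1 of H equals this syndrome → error at bit 1 (1-indexed).
Flip bit 1: 000100111111010 → 100100111111010
Extract data bits at positions {3,5,6,7,9,10,11,12,13,14,15}: 00011111010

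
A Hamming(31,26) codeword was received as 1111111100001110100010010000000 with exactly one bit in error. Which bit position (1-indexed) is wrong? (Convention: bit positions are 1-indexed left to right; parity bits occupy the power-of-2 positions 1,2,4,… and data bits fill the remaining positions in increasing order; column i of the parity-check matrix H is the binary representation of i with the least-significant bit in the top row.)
Syndrome s = H · r^T (mod 2), r = 1111111100001110100010010000000:
  s[0] = (1010101010101010101010101010101)·(1111111100001110100010010000000) mod 2 = 1+0+1+0+1+0+1+0+0+0+0+0+1+0+1+0+1+0+0+0+1+0+0+0+0+0+0+0+0+0+0 mod 2 = 0
  s[1] = (0110011001100110011001100110011)·(1111111100001110100010010000000) mod 2 = 0+1+1+0+0+1+1+0+0+0+0+0+0+1+1+0+0+0+0+0+0+0+0+0+0+0+0+0+0+0+0 mod 2 = 0
  s[2] = (0001111000011110000111100001111)·(1111111100001110100010010000000) mod 2 = 0+0+0+1+1+1+1+0+0+0+0+0+1+1+1+0+0+0+0+0+1+0+0+0+0+0+0+0+0+0+0 mod 2 = 0
  s[3] = (0000000111111110000000011111111)·(1111111100001110100010010000000) mod 2 = 0+0+0+0+0+0+0+1+0+0+0+0+1+1+1+0+0+0+0+0+0+0+0+1+0+0+0+0+0+0+0 mod 2 = 1
  s[4] = (0000000000000001111111111111111)·(1111111100001110100010010000000) mod 2 = 0+0+0+0+0+0+0+0+0+0+0+0+0+0+0+0+1+0+0+0+1+0+0+1+0+0+0+0+0+0+0 mod 2 = 1
Syndrome = 00011
Column i of H is the binary representation of i, so the syndrome is the binary index of the flipped bit.
Read s = 00011 with s[0] as LSB: 0·2^0 + 0·2^1 + 0·2^2 + 1·2^3 + 1·2^4 = 24.
Error is at bit position 24.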